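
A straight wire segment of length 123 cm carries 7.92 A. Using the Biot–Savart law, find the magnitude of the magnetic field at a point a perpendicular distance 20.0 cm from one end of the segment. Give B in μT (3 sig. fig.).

B ≈ 3.91 μT

For a finite straight segment, B = (μ₀I/4πd)(sinθ₁ + sinθ₂), where θ₁, θ₂ are the angles from the perpendicular to each end.
The perpendicular foot is at one end, so the two end-offsets along the wire are 0 and L = 1.23 m.
sinθ₁ = 0/√(0²+0.2²) = 0.0000; sinθ₂ = 1.23/√(1.23²+0.2²) = 0.9870.
B = (4π×10⁻⁷ × 7.92) / (4π × 0.2) × (0.0000 + 0.9870) = 3.91×10⁻⁶ T.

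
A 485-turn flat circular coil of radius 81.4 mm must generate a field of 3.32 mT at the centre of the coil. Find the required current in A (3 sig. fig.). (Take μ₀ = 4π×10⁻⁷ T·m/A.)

I ≈ 0.887 A

For an N-turn coil, B = Nμ₀I/(2R) with R = 0.0814 m, so I = 2RB/(Nμ₀) = 2 × 0.0814 × 3.32×10⁻³ / (485 × 4π×10⁻⁷) = 0.887 A.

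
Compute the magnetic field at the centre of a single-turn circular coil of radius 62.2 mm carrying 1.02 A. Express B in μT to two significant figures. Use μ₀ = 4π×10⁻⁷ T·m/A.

B ≈ 10 μT

At the centre of a circular loop the Biot–Savart law gives B = μ₀I/(2R).
B = (4π×10⁻⁷ × 1.02) / (2 × 0.0622) = 1.03×10⁻⁵ T.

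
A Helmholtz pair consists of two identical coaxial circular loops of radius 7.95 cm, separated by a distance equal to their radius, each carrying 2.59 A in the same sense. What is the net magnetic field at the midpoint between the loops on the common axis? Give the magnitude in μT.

Each loop contributes B = μ₀IR²/[2(R²+z²)^(3/2)] on the axis, with z measured from that loop.
Loop 1 (z = 0.03975 m): B₁ = 1.46×10⁻⁵ T. Loop 2 (z = 0.03975 m): B₂ = 1.46×10⁻⁵ T.
The fields add: B = B₁ + B₂ = 2.93×10⁻⁵ T.

B ≈ 29.3 μT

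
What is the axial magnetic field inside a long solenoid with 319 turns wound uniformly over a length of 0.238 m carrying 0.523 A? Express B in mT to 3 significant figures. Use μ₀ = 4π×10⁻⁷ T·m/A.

Inside a long solenoid, B = μ₀nI with n = 1340 turns/m.
B = 4π×10⁻⁷ × 1340 × 0.523 = 8.81×10⁻⁴ T.

B ≈ 0.881 mT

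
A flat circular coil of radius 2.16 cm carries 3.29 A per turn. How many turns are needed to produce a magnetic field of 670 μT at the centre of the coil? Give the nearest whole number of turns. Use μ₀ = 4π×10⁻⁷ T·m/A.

For an N-turn coil, B = Nμ₀I/(2R). A single turn gives B₁ = 9.57×10⁻⁵ T with R = 0.0216 m.
N = B/B₁ = 6.70×10⁻⁴ / 9.57×10⁻⁵ = 7.00.

N = 7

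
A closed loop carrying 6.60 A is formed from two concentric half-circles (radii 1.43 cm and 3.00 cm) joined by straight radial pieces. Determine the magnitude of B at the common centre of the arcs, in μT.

B ≈ 75.9 μT

The radial connectors point toward the centre, so dl × r̂ = 0 and they contribute nothing.
Each semicircle gives μ₀I/(4R): inner arc 1.45×10⁻⁴ T, outer arc 6.91×10⁻⁵ T.
The two arcs carry current in opposite angular senses, so their fields oppose: B = |1.45×10⁻⁴ − 6.91×10⁻⁵| = 7.59×10⁻⁵ T.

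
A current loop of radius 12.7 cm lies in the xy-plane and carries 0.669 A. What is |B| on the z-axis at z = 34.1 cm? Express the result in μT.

B ≈ 0.141 μT

On the axis of a circular loop, B = μ₀IR² / [2(R²+z²)^(3/2)].
R² + z² = (0.127)² + (0.341)² = 0.1324 m², and (R²+z²)^(3/2) = 4.82×10⁻² m³.
B = (4π×10⁻⁷ × 0.669 × 0.01613) / (2 × 4.82×10⁻²) = 1.41×10⁻⁷ T.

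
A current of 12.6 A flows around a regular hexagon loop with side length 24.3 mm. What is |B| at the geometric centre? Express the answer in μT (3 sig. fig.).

B ≈ 359 μT

Each side is a finite straight segment at perpendicular distance d = a/(2 tan(π/6)) = 0.02104 m from the centre, with end-angles ±π/6.
One side contributes B₁ = (μ₀I/4πd)·2 sin(π/6) = 5.99×10⁻⁵ T.
All 6 sides add in the same direction: B = 6 × 5.99×10⁻⁵ = 3.59×10⁻⁴ T.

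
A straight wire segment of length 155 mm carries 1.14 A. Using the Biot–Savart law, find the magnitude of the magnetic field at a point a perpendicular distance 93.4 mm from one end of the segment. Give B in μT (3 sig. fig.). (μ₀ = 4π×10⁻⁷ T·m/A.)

B ≈ 1.05 μT

For a finite straight segment, B = (μ₀I/4πd)(sinθ₁ + sinθ₂), where θ₁, θ₂ are the angles from the perpendicular to each end.
The perpendicular foot is at one end, so the two end-offsets along the wire are 0 and L = 0.155 m.
sinθ₁ = 0/√(0²+0.0934²) = 0.0000; sinθ₂ = 0.155/√(0.155²+0.0934²) = 0.8565.
B = (4π×10⁻⁷ × 1.14) / (4π × 0.0934) × (0.0000 + 0.8565) = 1.05×10⁻⁶ T.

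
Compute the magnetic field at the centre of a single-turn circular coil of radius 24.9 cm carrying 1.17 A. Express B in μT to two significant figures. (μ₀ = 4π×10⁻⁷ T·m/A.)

At the centre of a circular loop the Biot–Savart law gives B = μ₀I/(2R).
B = (4π×10⁻⁷ × 1.17) / (2 × 0.249) = 2.95×10⁻⁶ T.

B ≈ 3.0 μT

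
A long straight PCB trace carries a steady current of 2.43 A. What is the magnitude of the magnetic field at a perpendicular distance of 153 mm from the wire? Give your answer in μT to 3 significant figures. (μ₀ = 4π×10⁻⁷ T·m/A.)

For an infinitely long straight wire, B = μ₀I/(2πd).
B = (4π×10⁻⁷ × 2.43) / (2π × 0.153) = 3.18×10⁻⁶ T.

B ≈ 3.18 μT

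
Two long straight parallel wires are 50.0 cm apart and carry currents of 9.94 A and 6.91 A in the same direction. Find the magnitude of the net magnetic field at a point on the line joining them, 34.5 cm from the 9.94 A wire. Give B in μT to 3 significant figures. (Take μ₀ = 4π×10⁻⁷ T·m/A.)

B ≈ 3.15 μT

Each long wire gives B = μ₀I/(2πd). Distances are d₁ = 0.345 m and d₂ = 0.155 m.
B₁ = 5.76×10⁻⁶ T, B₂ = 8.92×10⁻⁶ T.
Between parallel currents the two contributions point in opposite directions, so they subtract. B = |B₁ − B₂| = |5.76×10⁻⁶ − 8.92×10⁻⁶| = 3.15×10⁻⁶ T.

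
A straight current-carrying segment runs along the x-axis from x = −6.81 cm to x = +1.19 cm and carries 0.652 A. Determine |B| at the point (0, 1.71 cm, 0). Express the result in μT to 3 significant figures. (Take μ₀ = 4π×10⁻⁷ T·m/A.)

B ≈ 5.88 μT

For a finite straight segment, B = (μ₀I/4πd)(sinθ₁ + sinθ₂), where θ₁, θ₂ are the angles from the perpendicular to each end.
The perpendicular distance is d = 0.0171 m; the end-offsets along the wire are a = 0.0681 m and b = 0.0119 m.
sinθ₁ = 0.0681/√(0.0681²+0.0171²) = 0.9699; sinθ₂ = 0.0119/√(0.0119²+0.0171²) = 0.5712.
B = (4π×10⁻⁷ × 0.652) / (4π × 0.0171) × (0.9699 + 0.5712) = 5.88×10⁻⁶ T.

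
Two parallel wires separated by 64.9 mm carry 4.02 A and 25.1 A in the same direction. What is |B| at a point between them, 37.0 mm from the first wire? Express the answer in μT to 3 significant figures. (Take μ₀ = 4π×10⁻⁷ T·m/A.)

B ≈ 158 μT

Each long wire gives B = μ₀I/(2πd). Distances are d₁ = 0.037 m and d₂ = 0.0279 m.
B₁ = 2.17×10⁻⁵ T, B₂ = 1.80×10⁻⁴ T.
Between parallel currents the two contributions point in opposite directions, so they subtract. B = |B₁ − B₂| = |2.17×10⁻⁵ − 1.80×10⁻⁴| = 1.58×10⁻⁴ T.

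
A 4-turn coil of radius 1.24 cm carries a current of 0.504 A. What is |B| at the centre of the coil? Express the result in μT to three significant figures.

For an N-turn flat coil, B = Nμ₀I/(2R) with R = 0.0124 m.
B = 4 × 2.55×10⁻⁵ T = 1.02×10⁻⁴ T.

B ≈ 102 μT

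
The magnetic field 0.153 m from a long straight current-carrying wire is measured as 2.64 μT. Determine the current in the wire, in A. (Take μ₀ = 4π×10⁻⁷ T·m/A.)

For a long straight wire B = μ₀I/(2πd), so I = 2πdB/μ₀.
I = 2π × 0.153 × 2.64×10⁻⁶ / (4π×10⁻⁷) = 2.02 A.

I ≈ 2.02 A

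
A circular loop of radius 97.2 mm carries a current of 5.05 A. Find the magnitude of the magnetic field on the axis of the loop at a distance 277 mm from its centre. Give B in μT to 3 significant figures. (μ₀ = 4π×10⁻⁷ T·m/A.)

On the axis of a circular loop, B = μ₀IR² / [2(R²+z²)^(3/2)].
R² + z² = (0.0972)² + (0.277)² = 0.08618 m², and (R²+z²)^(3/2) = 2.53×10⁻² m³.
B = (4π×10⁻⁷ × 5.05 × 0.009448) / (2 × 2.53×10⁻²) = 1.18×10⁻⁶ T.

B ≈ 1.18 μT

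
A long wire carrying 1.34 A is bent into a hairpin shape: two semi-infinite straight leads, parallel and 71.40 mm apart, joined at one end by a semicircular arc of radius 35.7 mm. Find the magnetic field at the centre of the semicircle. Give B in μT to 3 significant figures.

B ≈ 19.3 μT

The semicircular arc contributes B_arc = μ₀I·π/(4πR) = μ₀I/(4R) = 1.18×10⁻⁵ T.
Each semi-infinite lead is at perpendicular distance R = 0.0357 m from the centre, with the perpendicular foot at its near end, so it contributes μ₀I/(4πR); both point the same way, together 7.51×10⁻⁶ T.
Arc and leads all point the same direction: B = 1.18×10⁻⁵ + 7.51×10⁻⁶ = 1.93×10⁻⁵ T.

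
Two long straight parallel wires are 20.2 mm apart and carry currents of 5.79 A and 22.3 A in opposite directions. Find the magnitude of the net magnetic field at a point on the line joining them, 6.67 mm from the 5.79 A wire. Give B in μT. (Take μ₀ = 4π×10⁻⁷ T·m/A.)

Each long wire gives B = μ₀I/(2πd). Distances are d₁ = 0.00667 m and d₂ = 0.01353 m.
B₁ = 1.74×10⁻⁴ T, B₂ = 3.30×10⁻⁴ T.
Between antiparallel currents both contributions point the same way, so they add. B = B₁ + B₂ = 1.74×10⁻⁴ + 3.30×10⁻⁴ = 5.03×10⁻⁴ T.

B ≈ 503 μT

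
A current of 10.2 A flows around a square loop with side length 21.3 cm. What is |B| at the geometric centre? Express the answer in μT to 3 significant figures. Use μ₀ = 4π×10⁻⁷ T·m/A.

B ≈ 54.2 μT

Each side is a finite straight segment at perpendicular distance d = a/(2 tan(π/4)) = 0.1065 m from the centre, with end-angles ±π/4.
One side contributes B₁ = (μ₀I/4πd)·2 sin(π/4) = 1.35×10⁻⁵ T.
All 4 sides add in the same direction: B = 4 × 1.35×10⁻⁵ = 5.42×10⁻⁵ T.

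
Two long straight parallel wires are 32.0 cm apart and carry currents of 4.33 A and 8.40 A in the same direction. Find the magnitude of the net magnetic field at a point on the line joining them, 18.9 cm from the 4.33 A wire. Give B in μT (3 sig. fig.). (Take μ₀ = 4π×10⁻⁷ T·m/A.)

B ≈ 8.24 μT

Each long wire gives B = μ₀I/(2πd). Distances are d₁ = 0.189 m and d₂ = 0.131 m.
B₁ = 4.58×10⁻⁶ T, B₂ = 1.28×10⁻⁵ T.
Between parallel currents the two contributions point in opposite directions, so they subtract. B = |B₁ − B₂| = |4.58×10⁻⁶ − 1.28×10⁻⁵| = 8.24×10⁻⁶ T.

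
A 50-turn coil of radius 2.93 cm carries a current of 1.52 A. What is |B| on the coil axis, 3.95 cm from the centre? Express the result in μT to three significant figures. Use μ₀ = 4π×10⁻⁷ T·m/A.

For an N-turn flat coil, B = Nμ₀IR²/[2(R²+z²)^(3/2)] with R = 0.0293 m, z = 0.0395 m.
B = 50 × 6.89×10⁻⁶ T = 3.45×10⁻⁴ T.

B ≈ 345 μT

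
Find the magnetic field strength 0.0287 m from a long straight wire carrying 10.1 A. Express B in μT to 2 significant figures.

For an infinitely long straight wire, B = μ₀I/(2πd).
B = (4π×10⁻⁷ × 10.1) / (2π × 0.0287) = 7.04×10⁻⁵ T.

B ≈ 70 μT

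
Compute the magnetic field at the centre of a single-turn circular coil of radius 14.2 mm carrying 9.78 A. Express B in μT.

B ≈ 433 μT

At the centre of a circular loop the Biot–Savart law gives B = μ₀I/(2R).
B = (4π×10⁻⁷ × 9.78) / (2 × 0.0142) = 4.33×10⁻⁴ T.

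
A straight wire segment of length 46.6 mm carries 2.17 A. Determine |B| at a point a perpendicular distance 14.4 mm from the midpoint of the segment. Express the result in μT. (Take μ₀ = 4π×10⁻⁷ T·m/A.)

For a finite straight segment, B = (μ₀I/4πd)(sinθ₁ + sinθ₂), where θ₁, θ₂ are the angles from the perpendicular to each end.
The perpendicular from the point meets the wire at its midpoint, so each end is L/2 = 0.0233 m away along the wire.
sinθ₁ = 0.0233/√(0.0233²+0.0144²) = 0.8507; sinθ₂ = 0.0233/√(0.0233²+0.0144²) = 0.8507.
B = (4π×10⁻⁷ × 2.17) / (4π × 0.0144) × (0.8507 + 0.8507) = 2.56×10⁻⁵ T.

B ≈ 25.6 μT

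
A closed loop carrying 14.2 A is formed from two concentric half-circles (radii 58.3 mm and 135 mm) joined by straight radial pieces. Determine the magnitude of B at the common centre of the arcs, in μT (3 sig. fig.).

The radial connectors point toward the centre, so dl × r̂ = 0 and they contribute nothing.
Each semicircle gives μ₀I/(4R): inner arc 7.65×10⁻⁵ T, outer arc 3.30×10⁻⁵ T.
The two arcs carry current in opposite angular senses, so their fields oppose: B = |7.65×10⁻⁵ − 3.30×10⁻⁵| = 4.35×10⁻⁵ T.

B ≈ 43.5 μT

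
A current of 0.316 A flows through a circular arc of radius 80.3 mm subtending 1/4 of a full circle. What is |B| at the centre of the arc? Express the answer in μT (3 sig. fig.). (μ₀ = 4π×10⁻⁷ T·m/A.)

The Biot–Savart field of a circular arc at its centre is B = μ₀Iφ/(4πR), with φ = 1.571 rad.
B = (4π×10⁻⁷ × 0.316 × 1.571) / (4π × 0.0803) = 6.18×10⁻⁷ T.

B ≈ 0.618 μT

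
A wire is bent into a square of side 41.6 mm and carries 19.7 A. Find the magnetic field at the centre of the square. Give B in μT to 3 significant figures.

Each side is a finite straight segment at perpendicular distance d = a/(2 tan(π/4)) = 0.0208 m from the centre, with end-angles ±π/4.
One side contributes B₁ = (μ₀I/4πd)·2 sin(π/4) = 1.34×10⁻⁴ T.
All 4 sides add in the same direction: B = 4 × 1.34×10⁻⁴ = 5.36×10⁻⁴ T.

B ≈ 536 μT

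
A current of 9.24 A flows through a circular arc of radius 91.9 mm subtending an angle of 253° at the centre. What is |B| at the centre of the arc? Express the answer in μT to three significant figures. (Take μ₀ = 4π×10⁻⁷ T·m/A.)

The Biot–Savart field of a circular arc at its centre is B = μ₀Iφ/(4πR), with φ = 4.416 rad.
B = (4π×10⁻⁷ × 9.24 × 4.416) / (4π × 0.0919) = 4.44×10⁻⁵ T.

B ≈ 44.4 μT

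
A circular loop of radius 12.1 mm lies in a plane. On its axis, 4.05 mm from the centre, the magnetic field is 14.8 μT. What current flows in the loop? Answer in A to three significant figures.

I ≈ 0.334 A

On the axis of a loop, B = μ₀IR²/[2(R²+z²)^(3/2)], so I = 2B(R²+z²)^(3/2)/(μ₀R²).
R² + z² = 0.0001464 + 1.640×10⁻⁵ = 0.0001628 m²; raised to 3/2 gives 2.08×10⁻⁶ m³.
I = 2 × 1.48×10⁻⁵ × 2.08×10⁻⁶ / (1.26×10⁻⁶ × 0.0001464) = 0.334 A.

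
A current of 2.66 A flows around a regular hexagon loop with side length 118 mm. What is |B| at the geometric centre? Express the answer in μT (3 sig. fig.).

B ≈ 15.6 μT

Each side is a finite straight segment at perpendicular distance d = a/(2 tan(π/6)) = 0.1022 m from the centre, with end-angles ±π/6.
One side contributes B₁ = (μ₀I/4πd)·2 sin(π/6) = 2.60×10⁻⁶ T.
All 6 sides add in the same direction: B = 6 × 2.60×10⁻⁶ = 1.56×10⁻⁵ T.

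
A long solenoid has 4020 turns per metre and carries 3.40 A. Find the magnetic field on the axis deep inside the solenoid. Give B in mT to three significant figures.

Inside a long solenoid, B = μ₀nI with n = 4020 turns/m.
B = 4π×10⁻⁷ × 4020 × 3.40 = 1.72×10⁻² T.

B ≈ 17.2 mT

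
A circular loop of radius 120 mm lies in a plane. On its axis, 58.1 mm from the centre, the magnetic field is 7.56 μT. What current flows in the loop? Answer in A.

I ≈ 1.98 A

On the axis of a loop, B = μ₀IR²/[2(R²+z²)^(3/2)], so I = 2B(R²+z²)^(3/2)/(μ₀R²).
R² + z² = 0.0144 + 0.003376 = 0.01778 m²; raised to 3/2 gives 2.37×10⁻³ m³.
I = 2 × 7.56×10⁻⁶ × 2.37×10⁻³ / (1.26×10⁻⁶ × 0.0144) = 1.98 A.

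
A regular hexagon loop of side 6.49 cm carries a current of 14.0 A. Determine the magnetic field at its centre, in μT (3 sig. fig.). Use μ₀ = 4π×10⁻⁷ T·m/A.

Each side is a finite straight segment at perpendicular distance d = a/(2 tan(π/6)) = 0.05621 m from the centre, with end-angles ±π/6.
One side contributes B₁ = (μ₀I/4πd)·2 sin(π/6) = 2.49×10⁻⁵ T.
All 6 sides add in the same direction: B = 6 × 2.49×10⁻⁵ = 1.49×10⁻⁴ T.

B ≈ 149 μT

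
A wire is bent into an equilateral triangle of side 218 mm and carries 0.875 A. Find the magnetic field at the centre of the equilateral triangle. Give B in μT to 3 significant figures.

B ≈ 7.22 μT

Each side is a finite straight segment at perpendicular distance d = a/(2 tan(π/3)) = 0.06293 m from the centre, with end-angles ±π/3.
One side contributes B₁ = (μ₀I/4πd)·2 sin(π/3) = 2.41×10⁻⁶ T.
All 3 sides add in the same direction: B = 3 × 2.41×10⁻⁶ = 7.22×10⁻⁶ T.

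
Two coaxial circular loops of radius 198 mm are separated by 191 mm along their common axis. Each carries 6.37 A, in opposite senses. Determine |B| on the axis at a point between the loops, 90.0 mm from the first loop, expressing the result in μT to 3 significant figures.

B ≈ 0.962 μT

Each loop contributes B = μ₀IR²/[2(R²+z²)^(3/2)] on the axis, with z measured from that loop.
Loop 1 (z = 0.09 m): B₁ = 1.53×10⁻⁵ T. Loop 2 (z = 0.101 m): B₂ = 1.43×10⁻⁵ T.
The fields oppose: B = |B₁ − B₂| = 9.62×10⁻⁷ T.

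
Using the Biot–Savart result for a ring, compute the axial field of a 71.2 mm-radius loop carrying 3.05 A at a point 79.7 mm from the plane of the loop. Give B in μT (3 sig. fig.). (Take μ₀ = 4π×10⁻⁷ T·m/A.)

B ≈ 7.96 μT

On the axis of a circular loop, B = μ₀IR² / [2(R²+z²)^(3/2)].
R² + z² = (0.0712)² + (0.0797)² = 0.01142 m², and (R²+z²)^(3/2) = 1.22×10⁻³ m³.
B = (4π×10⁻⁷ × 3.05 × 0.005069) / (2 × 1.22×10⁻³) = 7.96×10⁻⁶ T.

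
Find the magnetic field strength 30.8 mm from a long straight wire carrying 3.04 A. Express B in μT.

For an infinitely long straight wire, B = μ₀I/(2πd).
B = (4π×10⁻⁷ × 3.04) / (2π × 0.0308) = 1.97×10⁻⁵ T.

B ≈ 19.7 μT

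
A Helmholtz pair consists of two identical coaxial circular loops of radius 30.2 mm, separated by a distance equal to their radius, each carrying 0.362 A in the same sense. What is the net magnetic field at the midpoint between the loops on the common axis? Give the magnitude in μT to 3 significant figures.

B ≈ 10.8 μT

Each loop contributes B = μ₀IR²/[2(R²+z²)^(3/2)] on the axis, with z measured from that loop.
Loop 1 (z = 0.0151 m): B₁ = 5.39×10⁻⁶ T. Loop 2 (z = 0.0151 m): B₂ = 5.39×10⁻⁶ T.
The fields add: B = B₁ + B₂ = 1.08×10⁻⁵ T.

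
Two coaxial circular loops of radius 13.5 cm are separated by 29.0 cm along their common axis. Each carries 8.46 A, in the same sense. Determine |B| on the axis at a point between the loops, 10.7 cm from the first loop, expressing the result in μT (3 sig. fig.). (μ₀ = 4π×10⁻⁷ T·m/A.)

Each loop contributes B = μ₀IR²/[2(R²+z²)^(3/2)] on the axis, with z measured from that loop.
Loop 1 (z = 0.107 m): B₁ = 1.90×10⁻⁵ T. Loop 2 (z = 0.183 m): B₂ = 8.24×10⁻⁶ T.
The fields add: B = B₁ + B₂ = 2.72×10⁻⁵ T.

B ≈ 27.2 μT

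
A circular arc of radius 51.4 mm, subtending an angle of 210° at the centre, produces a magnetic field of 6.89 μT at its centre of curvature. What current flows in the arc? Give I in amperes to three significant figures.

I ≈ 0.966 A

For a circular arc, B = μ₀Iφ/(4πR) with φ in radians; here φ = 3.665 rad.
So I = 4πRB/(μ₀φ) = 4π × 0.0514 × 6.89×10⁻⁶ / (4π×10⁻⁷ × 3.665) = 0.966 A.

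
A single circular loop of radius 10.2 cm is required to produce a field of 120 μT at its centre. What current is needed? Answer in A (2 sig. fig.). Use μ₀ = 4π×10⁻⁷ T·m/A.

I ≈ 19 A

At the centre of a circular loop B = μ₀I/(2R), so I = 2RB/μ₀.
With R = 0.102 m, I = 2 × 0.102 × 1.20×10⁻⁴ / (4π×10⁻⁷) = 19.5 A.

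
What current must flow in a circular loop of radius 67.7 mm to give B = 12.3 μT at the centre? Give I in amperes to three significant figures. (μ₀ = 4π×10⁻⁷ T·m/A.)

I ≈ 1.33 A

At the centre of a circular loop B = μ₀I/(2R), so I = 2RB/μ₀.
With R = 0.0677 m, I = 2 × 0.0677 × 1.23×10⁻⁵ / (4π×10⁻⁷) = 1.33 A.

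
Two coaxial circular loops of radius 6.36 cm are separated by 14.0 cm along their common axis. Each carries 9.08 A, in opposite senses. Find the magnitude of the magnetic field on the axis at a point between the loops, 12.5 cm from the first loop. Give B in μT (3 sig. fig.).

Each loop contributes B = μ₀IR²/[2(R²+z²)^(3/2)] on the axis, with z measured from that loop.
Loop 1 (z = 0.125 m): B₁ = 8.37×10⁻⁶ T. Loop 2 (z = 0.015 m): B₂ = 8.27×10⁻⁵ T.
The fields oppose: B = |B₁ − B₂| = 7.43×10⁻⁵ T.

B ≈ 74.3 μT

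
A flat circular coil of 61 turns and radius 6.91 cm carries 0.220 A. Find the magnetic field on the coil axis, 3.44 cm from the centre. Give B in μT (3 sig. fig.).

For an N-turn flat coil, B = Nμ₀IR²/[2(R²+z²)^(3/2)] with R = 0.0691 m, z = 0.0344 m.
B = 61 × 1.44×10⁻⁶ T = 8.75×10⁻⁵ T.

B ≈ 87.5 μT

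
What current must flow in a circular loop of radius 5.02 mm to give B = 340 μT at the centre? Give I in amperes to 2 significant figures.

At the centre of a circular loop B = μ₀I/(2R), so I = 2RB/μ₀.
With R = 0.00502 m, I = 2 × 0.00502 × 3.40×10⁻⁴ / (4π×10⁻⁷) = 2.72 A.

I ≈ 2.7 A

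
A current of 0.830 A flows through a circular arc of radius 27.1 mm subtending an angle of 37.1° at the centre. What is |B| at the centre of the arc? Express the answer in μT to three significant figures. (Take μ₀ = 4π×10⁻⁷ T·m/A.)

B ≈ 1.98 μT

The Biot–Savart field of a circular arc at its centre is B = μ₀Iφ/(4πR), with φ = 0.6475 rad.
B = (4π×10⁻⁷ × 0.830 × 0.6475) / (4π × 0.0271) = 1.98×10⁻⁶ T.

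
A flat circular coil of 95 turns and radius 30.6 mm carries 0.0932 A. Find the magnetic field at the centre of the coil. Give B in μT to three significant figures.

B ≈ 182 μT

For an N-turn flat coil, B = Nμ₀I/(2R) with R = 0.0306 m.
B = 95 × 1.91×10⁻⁶ T = 1.82×10⁻⁴ T.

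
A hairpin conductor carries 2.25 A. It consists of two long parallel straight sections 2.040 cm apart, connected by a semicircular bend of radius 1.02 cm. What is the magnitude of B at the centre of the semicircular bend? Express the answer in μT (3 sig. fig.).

B ≈ 113 μT

The semicircular arc contributes B_arc = μ₀I·π/(4πR) = μ₀I/(4R) = 6.93×10⁻⁵ T.
Each semi-infinite lead is at perpendicular distance R = 0.0102 m from the centre, with the perpendicular foot at its near end, so it contributes μ₀I/(4πR); both point the same way, together 4.41×10⁻⁵ T.
Arc and leads all point the same direction: B = 6.93×10⁻⁵ + 4.41×10⁻⁵ = 1.13×10⁻⁴ T.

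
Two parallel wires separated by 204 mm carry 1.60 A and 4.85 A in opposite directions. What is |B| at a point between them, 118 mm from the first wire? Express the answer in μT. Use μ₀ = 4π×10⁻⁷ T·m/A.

B ≈ 14.0 μT

Each long wire gives B = μ₀I/(2πd). Distances are d₁ = 0.118 m and d₂ = 0.086 m.
B₁ = 2.71×10⁻⁶ T, B₂ = 1.13×10⁻⁵ T.
Between antiparallel currents both contributions point the same way, so they add. B = B₁ + B₂ = 2.71×10⁻⁶ + 1.13×10⁻⁵ = 1.40×10⁻⁵ T.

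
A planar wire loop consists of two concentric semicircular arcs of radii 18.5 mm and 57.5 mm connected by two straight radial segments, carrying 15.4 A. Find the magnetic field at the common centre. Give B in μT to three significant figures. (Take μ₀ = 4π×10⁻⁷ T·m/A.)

B ≈ 177 μT

The radial connectors point toward the centre, so dl × r̂ = 0 and they contribute nothing.
Each semicircle gives μ₀I/(4R): inner arc 2.62×10⁻⁴ T, outer arc 8.41×10⁻⁵ T.
The two arcs carry current in opposite angular senses, so their fields oppose: B = |2.62×10⁻⁴ − 8.41×10⁻⁵| = 1.77×10⁻⁴ T.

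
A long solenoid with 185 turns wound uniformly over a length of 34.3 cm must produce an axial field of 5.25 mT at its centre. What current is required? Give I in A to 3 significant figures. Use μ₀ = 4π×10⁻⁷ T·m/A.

I ≈ 7.75 A

Inside a long solenoid B = μ₀nI with n = 539.4 m⁻¹, so I = B/(μ₀n).
I = 5.25×10⁻³ / (4π×10⁻⁷ × 539.4) = 7.75 A.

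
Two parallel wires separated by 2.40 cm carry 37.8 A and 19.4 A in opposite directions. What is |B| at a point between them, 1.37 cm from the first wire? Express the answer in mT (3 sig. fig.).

B ≈ 0.929 mT

Each long wire gives B = μ₀I/(2πd). Distances are d₁ = 0.0137 m and d₂ = 0.0103 m.
B₁ = 5.52×10⁻⁴ T, B₂ = 3.77×10⁻⁴ T.
Between antiparallel currents both contributions point the same way, so they add. B = B₁ + B₂ = 5.52×10⁻⁴ + 3.77×10⁻⁴ = 9.29×10⁻⁴ T.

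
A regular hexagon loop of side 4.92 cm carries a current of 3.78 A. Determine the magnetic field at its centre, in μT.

Each side is a finite straight segment at perpendicular distance d = a/(2 tan(π/6)) = 0.04261 m from the centre, with end-angles ±π/6.
One side contributes B₁ = (μ₀I/4πd)·2 sin(π/6) = 8.87×10⁻⁶ T.
All 6 sides add in the same direction: B = 6 × 8.87×10⁻⁶ = 5.32×10⁻⁵ T.

B ≈ 53.2 μT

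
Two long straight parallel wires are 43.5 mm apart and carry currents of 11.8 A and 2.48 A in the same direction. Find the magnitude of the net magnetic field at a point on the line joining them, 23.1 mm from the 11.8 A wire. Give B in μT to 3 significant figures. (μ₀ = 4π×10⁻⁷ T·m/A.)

B ≈ 77.9 μT

Each long wire gives B = μ₀I/(2πd). Distances are d₁ = 0.0231 m and d₂ = 0.0204 m.
B₁ = 1.02×10⁻⁴ T, B₂ = 2.43×10⁻⁵ T.
Between parallel currents the two contributions point in opposite directions, so they subtract. B = |B₁ − B₂| = |1.02×10⁻⁴ − 2.43×10⁻⁵| = 7.79×10⁻⁵ T.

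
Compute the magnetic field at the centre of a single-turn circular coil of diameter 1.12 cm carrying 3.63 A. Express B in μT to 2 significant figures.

B ≈ 410 μT

At the centre of a circular loop the Biot–Savart law gives B = μ₀I/(2R) (so R = 0.0056 m).
B = (4π×10⁻⁷ × 3.63) / (2 × 0.0056) = 4.07×10⁻⁴ T.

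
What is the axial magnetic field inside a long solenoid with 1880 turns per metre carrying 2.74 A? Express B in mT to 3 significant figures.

B ≈ 6.47 mT

Inside a long solenoid, B = μ₀nI with n = 1880 turns/m.
B = 4π×10⁻⁷ × 1880 × 2.74 = 6.47×10⁻³ T.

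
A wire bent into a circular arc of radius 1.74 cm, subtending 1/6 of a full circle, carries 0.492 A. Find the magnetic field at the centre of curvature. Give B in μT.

The Biot–Savart field of a circular arc at its centre is B = μ₀Iφ/(4πR), with φ = 1.047 rad.
B = (4π×10⁻⁷ × 0.492 × 1.047) / (4π × 0.0174) = 2.96×10⁻⁶ T.

B ≈ 2.96 μT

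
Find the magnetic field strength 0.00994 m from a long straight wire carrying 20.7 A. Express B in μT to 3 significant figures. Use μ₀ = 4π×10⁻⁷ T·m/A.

For an infinitely long straight wire, B = μ₀I/(2πd).
B = (4π×10⁻⁷ × 20.7) / (2π × 0.00994) = 4.16×10⁻⁴ T.

B ≈ 416 μT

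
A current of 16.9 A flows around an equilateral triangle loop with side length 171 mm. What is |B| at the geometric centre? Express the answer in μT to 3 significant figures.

B ≈ 178 μT

Each side is a finite straight segment at perpendicular distance d = a/(2 tan(π/3)) = 0.04936 m from the centre, with end-angles ±π/3.
One side contributes B₁ = (μ₀I/4πd)·2 sin(π/3) = 5.93×10⁻⁵ T.
All 3 sides add in the same direction: B = 3 × 5.93×10⁻⁵ = 1.78×10⁻⁴ T.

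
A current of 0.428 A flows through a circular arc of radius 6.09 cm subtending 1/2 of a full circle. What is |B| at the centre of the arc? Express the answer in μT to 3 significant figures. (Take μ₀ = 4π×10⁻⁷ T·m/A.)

B ≈ 2.21 μT

The Biot–Savart field of a circular arc at its centre is B = μ₀Iφ/(4πR), with φ = 3.142 rad.
B = (4π×10⁻⁷ × 0.428 × 3.142) / (4π × 0.0609) = 2.21×10⁻⁶ T.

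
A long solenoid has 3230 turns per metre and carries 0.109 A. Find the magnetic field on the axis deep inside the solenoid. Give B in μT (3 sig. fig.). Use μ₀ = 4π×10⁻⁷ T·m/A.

B ≈ 442 μT

Inside a long solenoid, B = μ₀nI with n = 3230 turns/m.
B = 4π×10⁻⁷ × 3230 × 0.109 = 4.42×10⁻⁴ T.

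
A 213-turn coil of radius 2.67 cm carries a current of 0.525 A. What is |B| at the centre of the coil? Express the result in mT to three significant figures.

B ≈ 2.63 mT

For an N-turn flat coil, B = Nμ₀I/(2R) with R = 0.0267 m.
B = 213 × 1.24×10⁻⁵ T = 2.63×10⁻³ T.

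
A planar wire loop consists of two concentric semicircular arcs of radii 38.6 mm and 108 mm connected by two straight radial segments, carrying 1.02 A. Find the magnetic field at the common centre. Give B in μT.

The radial connectors point toward the centre, so dl × r̂ = 0 and they contribute nothing.
Each semicircle gives μ₀I/(4R): inner arc 8.30×10⁻⁶ T, outer arc 2.97×10⁻⁶ T.
The two arcs carry current in opposite angular senses, so their fields oppose: B = |8.30×10⁻⁶ − 2.97×10⁻⁶| = 5.33×10⁻⁶ T.

B ≈ 5.33 μT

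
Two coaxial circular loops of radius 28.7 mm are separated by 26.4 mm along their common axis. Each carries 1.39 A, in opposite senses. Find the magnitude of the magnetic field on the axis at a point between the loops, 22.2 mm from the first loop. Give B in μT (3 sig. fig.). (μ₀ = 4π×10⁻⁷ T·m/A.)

Each loop contributes B = μ₀IR²/[2(R²+z²)^(3/2)] on the axis, with z measured from that loop.
Loop 1 (z = 0.0222 m): B₁ = 1.51×10⁻⁵ T. Loop 2 (z = 0.0042 m): B₂ = 2.95×10⁻⁵ T.
The fields oppose: B = |B₁ − B₂| = 1.44×10⁻⁵ T.

B ≈ 14.4 μT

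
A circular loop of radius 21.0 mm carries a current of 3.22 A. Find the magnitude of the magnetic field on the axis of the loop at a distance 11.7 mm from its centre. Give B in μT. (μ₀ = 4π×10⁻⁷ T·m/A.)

B ≈ 64.2 μT

On the axis of a circular loop, B = μ₀IR² / [2(R²+z²)^(3/2)].
R² + z² = (0.021)² + (0.0117)² = 0.0005779 m², and (R²+z²)^(3/2) = 1.39×10⁻⁵ m³.
B = (4π×10⁻⁷ × 3.22 × 0.000441) / (2 × 1.39×10⁻⁵) = 6.42×10⁻⁵ T.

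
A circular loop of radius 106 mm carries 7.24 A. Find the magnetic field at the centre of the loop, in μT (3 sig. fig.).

B ≈ 42.9 μT

At the centre of a circular loop the Biot–Savart law gives B = μ₀I/(2R).
B = (4π×10⁻⁷ × 7.24) / (2 × 0.106) = 4.29×10⁻⁵ T.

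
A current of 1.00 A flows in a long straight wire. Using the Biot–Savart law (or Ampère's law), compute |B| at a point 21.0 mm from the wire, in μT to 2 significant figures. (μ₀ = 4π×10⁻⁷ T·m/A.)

B ≈ 9.5 μT

For an infinitely long straight wire, B = μ₀I/(2πd).
B = (4π×10⁻⁷ × 1.00) / (2π × 0.021) = 9.52×10⁻⁶ T.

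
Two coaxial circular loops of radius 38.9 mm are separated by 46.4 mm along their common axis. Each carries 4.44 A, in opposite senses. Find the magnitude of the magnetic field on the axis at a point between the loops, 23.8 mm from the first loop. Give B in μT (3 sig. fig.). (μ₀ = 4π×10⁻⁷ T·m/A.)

B ≈ 1.85 μT

Each loop contributes B = μ₀IR²/[2(R²+z²)^(3/2)] on the axis, with z measured from that loop.
Loop 1 (z = 0.0238 m): B₁ = 4.45×10⁻⁵ T. Loop 2 (z = 0.0226 m): B₂ = 4.64×10⁻⁵ T.
The fields oppose: B = |B₁ − B₂| = 1.85×10⁻⁶ T.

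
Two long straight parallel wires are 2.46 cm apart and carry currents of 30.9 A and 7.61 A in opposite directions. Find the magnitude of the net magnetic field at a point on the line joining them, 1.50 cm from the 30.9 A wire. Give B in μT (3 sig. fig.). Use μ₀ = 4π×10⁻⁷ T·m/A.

B ≈ 571 μT

Each long wire gives B = μ₀I/(2πd). Distances are d₁ = 0.015 m and d₂ = 0.0096 m.
B₁ = 4.12×10⁻⁴ T, B₂ = 1.59×10⁻⁴ T.
Between antiparallel currents both contributions point the same way, so they add. B = B₁ + B₂ = 4.12×10⁻⁴ + 1.59×10⁻⁴ = 5.71×10⁻⁴ T.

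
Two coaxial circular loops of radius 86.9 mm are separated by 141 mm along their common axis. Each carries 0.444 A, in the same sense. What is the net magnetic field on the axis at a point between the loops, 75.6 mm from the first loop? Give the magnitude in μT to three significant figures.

Each loop contributes B = μ₀IR²/[2(R²+z²)^(3/2)] on the axis, with z measured from that loop.
Loop 1 (z = 0.0756 m): B₁ = 1.38×10⁻⁶ T. Loop 2 (z = 0.0654 m): B₂ = 1.64×10⁻⁶ T.
The fields add: B = B₁ + B₂ = 3.02×10⁻⁶ T.

B ≈ 3.02 μT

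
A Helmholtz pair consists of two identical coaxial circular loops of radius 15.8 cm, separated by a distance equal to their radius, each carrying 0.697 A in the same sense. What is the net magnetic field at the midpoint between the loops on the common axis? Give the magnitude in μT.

B ≈ 3.97 μT

Each loop contributes B = μ₀IR²/[2(R²+z²)^(3/2)] on the axis, with z measured from that loop.
Loop 1 (z = 0.079 m): B₁ = 1.98×10⁻⁶ T. Loop 2 (z = 0.079 m): B₂ = 1.98×10⁻⁶ T.
The fields add: B = B₁ + B₂ = 3.97×10⁻⁶ T.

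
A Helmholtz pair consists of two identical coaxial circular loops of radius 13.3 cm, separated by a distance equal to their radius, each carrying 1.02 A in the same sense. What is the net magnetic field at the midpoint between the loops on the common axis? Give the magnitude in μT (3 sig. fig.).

B ≈ 6.90 μT

Each loop contributes B = μ₀IR²/[2(R²+z²)^(3/2)] on the axis, with z measured from that loop.
Loop 1 (z = 0.0665 m): B₁ = 3.45×10⁻⁶ T. Loop 2 (z = 0.0665 m): B₂ = 3.45×10⁻⁶ T.
The fields add: B = B₁ + B₂ = 6.90×10⁻⁶ T.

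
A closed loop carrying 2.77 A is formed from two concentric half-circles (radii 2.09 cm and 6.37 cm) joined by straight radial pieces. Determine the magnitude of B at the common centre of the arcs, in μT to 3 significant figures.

B ≈ 28.0 μT

The radial connectors point toward the centre, so dl × r̂ = 0 and they contribute nothing.
Each semicircle gives μ₀I/(4R): inner arc 4.16×10⁻⁵ T, outer arc 1.37×10⁻⁵ T.
The two arcs carry current in opposite angular senses, so their fields oppose: B = |4.16×10⁻⁵ − 1.37×10⁻⁵| = 2.80×10⁻⁵ T.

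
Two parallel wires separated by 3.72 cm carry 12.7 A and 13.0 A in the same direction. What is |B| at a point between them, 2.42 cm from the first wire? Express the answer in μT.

B ≈ 95.0 μT

Each long wire gives B = μ₀I/(2πd). Distances are d₁ = 0.0242 m and d₂ = 0.013 m.
B₁ = 1.05×10⁻⁴ T, B₂ = 2.00×10⁻⁴ T.
Between parallel currents the two contributions point in opposite directions, so they subtract. B = |B₁ − B₂| = |1.05×10⁻⁴ − 2.00×10⁻⁴| = 9.50×10⁻⁵ T.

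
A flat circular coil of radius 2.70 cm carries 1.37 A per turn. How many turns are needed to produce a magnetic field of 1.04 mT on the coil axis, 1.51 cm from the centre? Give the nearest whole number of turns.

N = 49

For an N-turn coil, B = Nμ₀IR²/[2(R²+z²)^(3/2)]. A single turn gives B₁ = 2.12×10⁻⁵ T with R = 0.027 m, z = 0.0151 m.
N = B/B₁ = 1.04×10⁻³ / 2.12×10⁻⁵ = 49.07.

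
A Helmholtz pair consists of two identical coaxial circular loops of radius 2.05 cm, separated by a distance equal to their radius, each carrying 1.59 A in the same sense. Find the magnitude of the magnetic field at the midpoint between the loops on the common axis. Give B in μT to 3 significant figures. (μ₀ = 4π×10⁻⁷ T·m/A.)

Each loop contributes B = μ₀IR²/[2(R²+z²)^(3/2)] on the axis, with z measured from that loop.
Loop 1 (z = 0.01025 m): B₁ = 3.49×10⁻⁵ T. Loop 2 (z = 0.01025 m): B₂ = 3.49×10⁻⁵ T.
The fields add: B = B₁ + B₂ = 6.97×10⁻⁵ T.

B ≈ 69.7 μT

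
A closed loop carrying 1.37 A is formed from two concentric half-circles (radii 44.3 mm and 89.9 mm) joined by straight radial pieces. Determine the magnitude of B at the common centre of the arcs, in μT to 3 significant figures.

The radial connectors point toward the centre, so dl × r̂ = 0 and they contribute nothing.
Each semicircle gives μ₀I/(4R): inner arc 9.72×10⁻⁶ T, outer arc 4.79×10⁻⁶ T.
The two arcs carry current in opposite angular senses, so their fields oppose: B = |9.72×10⁻⁶ − 4.79×10⁻⁶| = 4.93×10⁻⁶ T.

B ≈ 4.93 μT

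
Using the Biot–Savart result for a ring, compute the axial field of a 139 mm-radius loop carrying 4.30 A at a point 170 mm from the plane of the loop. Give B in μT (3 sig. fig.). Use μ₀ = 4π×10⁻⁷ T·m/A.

On the axis of a circular loop, B = μ₀IR² / [2(R²+z²)^(3/2)].
R² + z² = (0.139)² + (0.17)² = 0.04822 m², and (R²+z²)^(3/2) = 1.06×10⁻² m³.
B = (4π×10⁻⁷ × 4.30 × 0.01932) / (2 × 1.06×10⁻²) = 4.93×10⁻⁶ T.

B ≈ 4.93 μT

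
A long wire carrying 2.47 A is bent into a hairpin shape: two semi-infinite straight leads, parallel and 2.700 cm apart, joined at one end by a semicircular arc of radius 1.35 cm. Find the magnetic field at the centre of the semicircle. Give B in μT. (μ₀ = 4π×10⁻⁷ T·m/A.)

B ≈ 94.1 μT

The semicircular arc contributes B_arc = μ₀I·π/(4πR) = μ₀I/(4R) = 5.75×10⁻⁵ T.
Each semi-infinite lead is at perpendicular distance R = 0.0135 m from the centre, with the perpendicular foot at its near end, so it contributes μ₀I/(4πR); both point the same way, together 3.66×10⁻⁵ T.
Arc and leads all point the same direction: B = 5.75×10⁻⁵ + 3.66×10⁻⁵ = 9.41×10⁻⁵ T.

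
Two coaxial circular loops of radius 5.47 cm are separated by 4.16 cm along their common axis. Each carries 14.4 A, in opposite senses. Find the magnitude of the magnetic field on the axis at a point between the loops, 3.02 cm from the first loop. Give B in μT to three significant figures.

Each loop contributes B = μ₀IR²/[2(R²+z²)^(3/2)] on the axis, with z measured from that loop.
Loop 1 (z = 0.0302 m): B₁ = 1.11×10⁻⁴ T. Loop 2 (z = 0.0114 m): B₂ = 1.55×10⁻⁴ T.
The fields oppose: B = |B₁ − B₂| = 4.42×10⁻⁵ T.

B ≈ 44.2 μT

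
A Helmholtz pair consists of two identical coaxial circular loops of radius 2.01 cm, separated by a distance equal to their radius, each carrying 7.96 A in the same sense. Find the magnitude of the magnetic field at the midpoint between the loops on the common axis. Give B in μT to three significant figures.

Each loop contributes B = μ₀IR²/[2(R²+z²)^(3/2)] on the axis, with z measured from that loop.
Loop 1 (z = 0.01005 m): B₁ = 1.78×10⁻⁴ T. Loop 2 (z = 0.01005 m): B₂ = 1.78×10⁻⁴ T.
The fields add: B = B₁ + B₂ = 3.56×10⁻⁴ T.

B ≈ 356 μT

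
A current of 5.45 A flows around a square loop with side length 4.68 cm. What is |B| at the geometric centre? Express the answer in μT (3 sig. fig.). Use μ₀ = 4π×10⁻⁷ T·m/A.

Each side is a finite straight segment at perpendicular distance d = a/(2 tan(π/4)) = 0.0234 m from the centre, with end-angles ±π/4.
One side contributes B₁ = (μ₀I/4πd)·2 sin(π/4) = 3.29×10⁻⁵ T.
All 4 sides add in the same direction: B = 4 × 3.29×10⁻⁵ = 1.32×10⁻⁴ T.

B ≈ 132 μT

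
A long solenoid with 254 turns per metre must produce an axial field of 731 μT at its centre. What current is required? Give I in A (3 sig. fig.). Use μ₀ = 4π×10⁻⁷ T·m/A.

I ≈ 2.29 A

Inside a long solenoid B = μ₀nI with n = 254 m⁻¹, so I = B/(μ₀n).
I = 7.31×10⁻⁴ / (4π×10⁻⁷ × 254) = 2.29 A.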